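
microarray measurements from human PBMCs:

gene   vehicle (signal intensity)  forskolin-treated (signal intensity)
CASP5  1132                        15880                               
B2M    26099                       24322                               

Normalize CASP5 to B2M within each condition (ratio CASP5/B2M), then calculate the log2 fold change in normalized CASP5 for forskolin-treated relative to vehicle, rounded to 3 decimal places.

3.912

CASP5/B2M (vehicle) = 1132 / 26099 = 0.043373
CASP5/B2M (forskolin-treated) = 15880 / 24322 = 0.65291
Fold change = 0.65291 / 0.043373 = 15.0532
log2(15.0532) = 3.9120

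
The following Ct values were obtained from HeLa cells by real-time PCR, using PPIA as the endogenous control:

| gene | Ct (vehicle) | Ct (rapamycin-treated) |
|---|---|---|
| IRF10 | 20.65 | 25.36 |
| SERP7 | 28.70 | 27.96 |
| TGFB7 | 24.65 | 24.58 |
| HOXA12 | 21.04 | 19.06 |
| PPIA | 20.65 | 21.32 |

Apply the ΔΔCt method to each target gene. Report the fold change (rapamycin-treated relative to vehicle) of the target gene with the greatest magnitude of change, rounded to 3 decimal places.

IRF10: ΔΔCt = (25.36−21.32) − (20.65−20.65) = 4.04 − 0.00 = 4.04; fold change = 2^-4.04 = 0.061
SERP7: ΔΔCt = (27.96−21.32) − (28.70−20.65) = 6.64 − 8.05 = -1.41; fold change = 2^1.41 = 2.657
TGFB7: ΔΔCt = (24.58−21.32) − (24.65−20.65) = 3.26 − 4.00 = -0.74; fold change = 2^0.74 = 1.670
HOXA12: ΔΔCt = (19.06−21.32) − (21.04−20.65) = -2.26 − 0.39 = -2.65; fold change = 2^2.65 = 6.277
IRF10 has the largest |ΔΔCt| = 4.04.

0.061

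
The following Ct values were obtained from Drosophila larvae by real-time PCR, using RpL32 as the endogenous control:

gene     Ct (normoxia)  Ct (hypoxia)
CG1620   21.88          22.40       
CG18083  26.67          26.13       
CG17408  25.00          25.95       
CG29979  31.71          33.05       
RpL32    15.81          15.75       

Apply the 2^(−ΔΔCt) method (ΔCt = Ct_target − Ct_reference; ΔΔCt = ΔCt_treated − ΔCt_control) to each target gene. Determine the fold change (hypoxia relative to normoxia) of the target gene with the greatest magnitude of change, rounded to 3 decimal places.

CG1620: ΔΔCt = (22.40−15.75) − (21.88−15.81) = 6.65 − 6.07 = 0.58; fold change = 2^-0.58 = 0.669
CG18083: ΔΔCt = (26.13−15.75) − (26.67−15.81) = 10.38 − 10.86 = -0.48; fold change = 2^0.48 = 1.395
CG17408: ΔΔCt = (25.95−15.75) − (25.00−15.81) = 10.20 − 9.19 = 1.01; fold change = 2^-1.01 = 0.497
CG29979: ΔΔCt = (33.05−15.75) − (31.71−15.81) = 17.30 − 15.90 = 1.40; fold change = 2^-1.40 = 0.379
CG29979 has the largest |ΔΔCt| = 1.40.

0.379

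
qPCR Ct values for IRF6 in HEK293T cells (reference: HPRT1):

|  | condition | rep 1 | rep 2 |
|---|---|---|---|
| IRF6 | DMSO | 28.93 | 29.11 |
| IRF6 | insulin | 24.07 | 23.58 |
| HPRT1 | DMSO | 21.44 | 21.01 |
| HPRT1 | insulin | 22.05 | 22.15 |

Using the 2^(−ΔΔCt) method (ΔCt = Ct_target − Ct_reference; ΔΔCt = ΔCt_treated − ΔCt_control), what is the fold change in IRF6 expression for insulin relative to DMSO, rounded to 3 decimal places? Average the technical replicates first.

Mean Ct: IRF6 DMSO 29.020; IRF6 insulin 23.825; HPRT1 DMSO 21.225; HPRT1 insulin 22.100
ΔCt(DMSO) = 29.020 − 21.225 = 7.795
ΔCt(insulin) = 23.825 − 22.100 = 1.725
ΔΔCt = 1.725 − 7.795 = -6.070
Fold change = 2^(−(-6.070)) = 2^6.070 = 67.1819

67.182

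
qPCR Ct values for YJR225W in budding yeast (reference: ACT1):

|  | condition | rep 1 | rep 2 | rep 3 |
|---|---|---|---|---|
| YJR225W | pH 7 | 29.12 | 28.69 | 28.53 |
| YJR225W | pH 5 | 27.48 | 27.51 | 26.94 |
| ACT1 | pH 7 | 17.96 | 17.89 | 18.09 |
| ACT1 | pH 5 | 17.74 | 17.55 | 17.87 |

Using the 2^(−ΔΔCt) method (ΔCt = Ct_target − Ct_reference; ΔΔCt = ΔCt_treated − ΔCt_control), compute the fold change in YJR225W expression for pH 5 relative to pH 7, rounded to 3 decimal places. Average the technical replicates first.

2.313

Mean Ct: YJR225W pH 7 28.780; YJR225W pH 5 27.310; ACT1 pH 7 17.980; ACT1 pH 5 17.720
ΔCt(pH 7) = 28.780 − 17.980 = 10.800
ΔCt(pH 5) = 27.310 − 17.720 = 9.590
ΔΔCt = 9.590 − 10.800 = -1.210
Fold change = 2^(−(-1.210)) = 2^1.210 = 2.3134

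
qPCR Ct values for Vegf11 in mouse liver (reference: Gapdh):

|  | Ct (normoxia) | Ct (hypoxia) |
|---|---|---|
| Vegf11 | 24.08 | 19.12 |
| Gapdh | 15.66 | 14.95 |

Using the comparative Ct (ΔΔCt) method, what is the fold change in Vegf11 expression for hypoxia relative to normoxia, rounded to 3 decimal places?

19.027

ΔCt(normoxia) = 24.080 − 15.660 = 8.420
ΔCt(hypoxia) = 19.120 − 14.950 = 4.170
ΔΔCt = 4.170 − 8.420 = -4.250
Fold change = 2^(−(-4.250)) = 2^4.250 = 19.0273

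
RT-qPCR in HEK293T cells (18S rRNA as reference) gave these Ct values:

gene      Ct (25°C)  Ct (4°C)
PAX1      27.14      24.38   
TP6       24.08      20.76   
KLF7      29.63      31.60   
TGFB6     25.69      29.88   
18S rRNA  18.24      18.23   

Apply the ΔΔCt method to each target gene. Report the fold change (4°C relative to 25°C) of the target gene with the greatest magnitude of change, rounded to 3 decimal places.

0.054

PAX1: ΔΔCt = (24.38−18.23) − (27.14−18.24) = 6.15 − 8.90 = -2.75; fold change = 2^2.75 = 6.727
TP6: ΔΔCt = (20.76−18.23) − (24.08−18.24) = 2.53 − 5.84 = -3.31; fold change = 2^3.31 = 9.918
KLF7: ΔΔCt = (31.60−18.23) − (29.63−18.24) = 13.37 − 11.39 = 1.98; fold change = 2^-1.98 = 0.253
TGFB6: ΔΔCt = (29.88−18.23) − (25.69−18.24) = 11.65 − 7.45 = 4.20; fold change = 2^-4.20 = 0.054
TGFB6 has the largest |ΔΔCt| = 4.20.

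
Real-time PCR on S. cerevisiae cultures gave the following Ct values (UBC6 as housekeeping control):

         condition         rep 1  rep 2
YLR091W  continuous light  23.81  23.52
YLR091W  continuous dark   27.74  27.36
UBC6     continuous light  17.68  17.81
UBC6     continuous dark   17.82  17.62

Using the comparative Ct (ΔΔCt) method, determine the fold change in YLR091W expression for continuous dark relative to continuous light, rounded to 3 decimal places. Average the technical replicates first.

Mean Ct: YLR091W continuous light 23.665; YLR091W continuous dark 27.550; UBC6 continuous light 17.745; UBC6 continuous dark 17.720
ΔCt(continuous light) = 23.665 − 17.745 = 5.920
ΔCt(continuous dark) = 27.550 − 17.720 = 9.830
ΔΔCt = 9.830 − 5.920 = 3.910
Fold change = 2^(−3.910) = 0.0665

0.067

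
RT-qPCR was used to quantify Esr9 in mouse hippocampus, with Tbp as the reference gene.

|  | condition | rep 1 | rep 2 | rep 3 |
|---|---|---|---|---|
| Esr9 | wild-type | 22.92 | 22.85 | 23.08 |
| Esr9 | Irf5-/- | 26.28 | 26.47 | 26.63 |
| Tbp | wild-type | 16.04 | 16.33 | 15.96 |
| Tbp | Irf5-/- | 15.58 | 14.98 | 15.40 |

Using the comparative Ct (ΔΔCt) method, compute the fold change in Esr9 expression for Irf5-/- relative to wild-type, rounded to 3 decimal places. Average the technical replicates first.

0.051

Mean Ct: Esr9 wild-type 22.950; Esr9 Irf5-/- 26.460; Tbp wild-type 16.110; Tbp Irf5-/- 15.320
ΔCt(wild-type) = 22.950 − 16.110 = 6.840
ΔCt(Irf5-/-) = 26.460 − 15.320 = 11.140
ΔΔCt = 11.140 − 6.840 = 4.300
Fold change = 2^(−4.300) = 0.0508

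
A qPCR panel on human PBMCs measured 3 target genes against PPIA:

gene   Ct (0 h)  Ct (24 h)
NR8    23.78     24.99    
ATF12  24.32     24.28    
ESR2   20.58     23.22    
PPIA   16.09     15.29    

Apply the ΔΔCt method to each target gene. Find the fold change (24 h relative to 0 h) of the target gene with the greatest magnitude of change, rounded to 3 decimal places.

0.092

NR8: ΔΔCt = (24.99−15.29) − (23.78−16.09) = 9.70 − 7.69 = 2.01; fold change = 2^-2.01 = 0.248
ATF12: ΔΔCt = (24.28−15.29) − (24.32−16.09) = 8.99 − 8.23 = 0.76; fold change = 2^-0.76 = 0.590
ESR2: ΔΔCt = (23.22−15.29) − (20.58−16.09) = 7.93 − 4.49 = 3.44; fold change = 2^-3.44 = 0.092
ESR2 has the largest |ΔΔCt| = 3.44.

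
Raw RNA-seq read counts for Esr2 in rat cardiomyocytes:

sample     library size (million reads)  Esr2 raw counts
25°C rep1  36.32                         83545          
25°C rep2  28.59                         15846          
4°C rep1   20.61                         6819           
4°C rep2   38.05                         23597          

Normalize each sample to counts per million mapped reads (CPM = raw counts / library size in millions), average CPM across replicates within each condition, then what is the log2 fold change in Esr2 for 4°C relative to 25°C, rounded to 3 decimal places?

CPM(25°C rep1) = 83545 / 36.32 = 2300.2478
CPM(25°C rep2) = 15846 / 28.59 = 554.2497
CPM(4°C rep1) = 6819 / 20.61 = 330.8588
CPM(4°C rep2) = 23597 / 38.05 = 620.1577
mean CPM(25°C) = 1427.2488; mean CPM(4°C) = 475.5082
Fold change = 475.5082 / 1427.2488 = 0.33316
log2(0.33316) = -1.5857

-1.586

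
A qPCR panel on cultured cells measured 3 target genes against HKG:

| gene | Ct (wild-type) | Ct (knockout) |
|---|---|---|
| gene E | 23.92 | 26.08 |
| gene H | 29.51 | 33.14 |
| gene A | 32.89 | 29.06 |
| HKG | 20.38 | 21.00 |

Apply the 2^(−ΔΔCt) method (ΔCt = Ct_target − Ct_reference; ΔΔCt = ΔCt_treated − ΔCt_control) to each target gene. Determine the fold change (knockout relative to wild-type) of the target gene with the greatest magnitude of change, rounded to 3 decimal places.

21.857

gene E: ΔΔCt = (26.08−21.00) − (23.92−20.38) = 5.08 − 3.54 = 1.54; fold change = 2^-1.54 = 0.344
gene H: ΔΔCt = (33.14−21.00) − (29.51−20.38) = 12.14 − 9.13 = 3.01; fold change = 2^-3.01 = 0.124
gene A: ΔΔCt = (29.06−21.00) − (32.89−20.38) = 8.06 − 12.51 = -4.45; fold change = 2^4.45 = 21.857
gene A has the largest |ΔΔCt| = 4.45.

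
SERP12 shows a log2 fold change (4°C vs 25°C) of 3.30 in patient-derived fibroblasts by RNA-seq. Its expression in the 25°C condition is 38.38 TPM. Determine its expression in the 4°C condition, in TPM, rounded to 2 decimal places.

378.01

Fold change = 2^(3.30) = 9.8492
4°C expression = 38.38 × 9.8492 = 378.01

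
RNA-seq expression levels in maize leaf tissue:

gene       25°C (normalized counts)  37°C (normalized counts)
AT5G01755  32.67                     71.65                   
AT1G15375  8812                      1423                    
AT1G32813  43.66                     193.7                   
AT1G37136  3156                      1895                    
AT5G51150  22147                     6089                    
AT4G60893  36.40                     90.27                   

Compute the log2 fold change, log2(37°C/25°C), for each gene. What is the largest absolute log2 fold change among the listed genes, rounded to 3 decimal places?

2.631

log2(71.65/32.67) = 1.133  (AT5G01755)
log2(1423/8812) = -2.631  (AT1G15375)
log2(193.7/43.66) = 2.149  (AT1G32813)
log2(1895/3156) = -0.736  (AT1G37136)
log2(6089/22147) = -1.863  (AT5G51150)
log2(90.27/36.40) = 1.310  (AT4G60893)
The largest magnitude belongs to AT1G15375.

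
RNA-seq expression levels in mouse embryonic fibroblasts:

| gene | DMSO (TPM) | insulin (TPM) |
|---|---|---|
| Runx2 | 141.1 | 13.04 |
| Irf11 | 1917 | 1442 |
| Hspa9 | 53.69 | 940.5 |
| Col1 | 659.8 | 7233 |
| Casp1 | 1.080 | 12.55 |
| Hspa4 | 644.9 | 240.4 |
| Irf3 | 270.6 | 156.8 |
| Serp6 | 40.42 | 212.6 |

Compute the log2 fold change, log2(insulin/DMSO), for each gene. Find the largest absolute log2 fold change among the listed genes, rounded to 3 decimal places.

4.131

log2(13.04/141.1) = -3.436  (Runx2)
log2(1442/1917) = -0.411  (Irf11)
log2(940.5/53.69) = 4.131  (Hspa9)
log2(7233/659.8) = 3.454  (Col1)
log2(12.55/1.080) = 3.539  (Casp1)
log2(240.4/644.9) = -1.424  (Hspa4)
log2(156.8/270.6) = -0.787  (Irf3)
log2(212.6/40.42) = 2.395  (Serp6)
The largest magnitude belongs to Hspa9.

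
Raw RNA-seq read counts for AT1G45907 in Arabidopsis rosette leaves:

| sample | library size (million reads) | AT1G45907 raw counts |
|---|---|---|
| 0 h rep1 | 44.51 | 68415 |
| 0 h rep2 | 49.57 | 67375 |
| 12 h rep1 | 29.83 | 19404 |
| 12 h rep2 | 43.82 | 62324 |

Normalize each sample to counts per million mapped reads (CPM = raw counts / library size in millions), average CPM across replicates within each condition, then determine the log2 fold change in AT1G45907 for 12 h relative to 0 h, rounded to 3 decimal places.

-0.483

CPM(0 h rep1) = 68415 / 44.51 = 1537.0703
CPM(0 h rep2) = 67375 / 49.57 = 1359.1890
CPM(12 h rep1) = 19404 / 29.83 = 650.4861
CPM(12 h rep2) = 62324 / 43.82 = 1422.2729
mean CPM(0 h) = 1448.1297; mean CPM(12 h) = 1036.3795
Fold change = 1036.3795 / 1448.1297 = 0.71567
log2(0.71567) = -0.4826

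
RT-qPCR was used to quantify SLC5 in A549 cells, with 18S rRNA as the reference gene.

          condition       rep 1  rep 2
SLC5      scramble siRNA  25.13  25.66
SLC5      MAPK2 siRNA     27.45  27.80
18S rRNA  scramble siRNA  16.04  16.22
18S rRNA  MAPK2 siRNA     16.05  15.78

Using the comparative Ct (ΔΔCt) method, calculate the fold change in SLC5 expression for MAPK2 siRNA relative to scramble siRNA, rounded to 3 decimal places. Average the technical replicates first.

0.184

Mean Ct: SLC5 scramble siRNA 25.395; SLC5 MAPK2 siRNA 27.625; 18S rRNA scramble siRNA 16.130; 18S rRNA MAPK2 siRNA 15.915
ΔCt(scramble siRNA) = 25.395 − 16.130 = 9.265
ΔCt(MAPK2 siRNA) = 27.625 − 15.915 = 11.710
ΔΔCt = 11.710 − 9.265 = 2.445
Fold change = 2^(−2.445) = 0.1836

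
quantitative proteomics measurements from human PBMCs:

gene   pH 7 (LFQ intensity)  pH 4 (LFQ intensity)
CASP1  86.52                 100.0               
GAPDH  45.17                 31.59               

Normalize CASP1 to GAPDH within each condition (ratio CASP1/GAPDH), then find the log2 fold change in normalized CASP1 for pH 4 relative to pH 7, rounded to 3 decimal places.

0.725

CASP1/GAPDH (pH 7) = 86.52 / 45.17 = 1.9154
CASP1/GAPDH (pH 4) = 100.0 / 31.59 = 3.1656
Fold change = 3.1656 / 1.9154 = 1.6527
log2(1.6527) = 0.7248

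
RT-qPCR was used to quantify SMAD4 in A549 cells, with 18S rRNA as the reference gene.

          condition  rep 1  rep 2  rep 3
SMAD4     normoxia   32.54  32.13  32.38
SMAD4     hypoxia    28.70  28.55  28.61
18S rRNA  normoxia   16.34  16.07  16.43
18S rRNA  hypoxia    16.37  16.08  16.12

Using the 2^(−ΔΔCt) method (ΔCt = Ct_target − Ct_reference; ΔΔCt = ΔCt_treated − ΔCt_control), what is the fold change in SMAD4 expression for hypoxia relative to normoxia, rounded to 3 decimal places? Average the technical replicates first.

12.467

Mean Ct: SMAD4 normoxia 32.350; SMAD4 hypoxia 28.620; 18S rRNA normoxia 16.280; 18S rRNA hypoxia 16.190
ΔCt(normoxia) = 32.350 − 16.280 = 16.070
ΔCt(hypoxia) = 28.620 − 16.190 = 12.430
ΔΔCt = 12.430 − 16.070 = -3.640
Fold change = 2^(−(-3.640)) = 2^3.640 = 12.4666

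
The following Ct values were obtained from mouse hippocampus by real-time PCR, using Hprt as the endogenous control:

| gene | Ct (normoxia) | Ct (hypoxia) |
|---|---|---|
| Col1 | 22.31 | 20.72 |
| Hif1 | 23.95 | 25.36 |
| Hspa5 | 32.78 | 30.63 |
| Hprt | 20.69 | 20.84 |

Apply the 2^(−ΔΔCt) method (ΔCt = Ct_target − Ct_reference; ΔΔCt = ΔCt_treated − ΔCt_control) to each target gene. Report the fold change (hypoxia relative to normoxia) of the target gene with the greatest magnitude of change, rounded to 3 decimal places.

Col1: ΔΔCt = (20.72−20.84) − (22.31−20.69) = -0.12 − 1.62 = -1.74; fold change = 2^1.74 = 3.340
Hif1: ΔΔCt = (25.36−20.84) − (23.95−20.69) = 4.52 − 3.26 = 1.26; fold change = 2^-1.26 = 0.418
Hspa5: ΔΔCt = (30.63−20.84) − (32.78−20.69) = 9.79 − 12.09 = -2.30; fold change = 2^2.30 = 4.925
Hspa5 has the largest |ΔΔCt| = 2.30.

4.925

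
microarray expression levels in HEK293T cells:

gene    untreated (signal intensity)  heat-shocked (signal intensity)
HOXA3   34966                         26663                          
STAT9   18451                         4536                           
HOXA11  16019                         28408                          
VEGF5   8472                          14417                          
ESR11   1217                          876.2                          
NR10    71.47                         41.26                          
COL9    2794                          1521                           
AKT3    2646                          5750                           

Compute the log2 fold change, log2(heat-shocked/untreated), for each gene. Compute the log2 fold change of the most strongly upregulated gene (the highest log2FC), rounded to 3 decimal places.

1.120

log2(26663/34966) = -0.391  (HOXA3)
log2(4536/18451) = -2.024  (STAT9)
log2(28408/16019) = 0.827  (HOXA11)
log2(14417/8472) = 0.767  (VEGF5)
log2(876.2/1217) = -0.474  (ESR11)
log2(41.26/71.47) = -0.793  (NR10)
log2(1521/2794) = -0.877  (COL9)
log2(5750/2646) = 1.120  (AKT3)
AKT3 is most strongly upregulated.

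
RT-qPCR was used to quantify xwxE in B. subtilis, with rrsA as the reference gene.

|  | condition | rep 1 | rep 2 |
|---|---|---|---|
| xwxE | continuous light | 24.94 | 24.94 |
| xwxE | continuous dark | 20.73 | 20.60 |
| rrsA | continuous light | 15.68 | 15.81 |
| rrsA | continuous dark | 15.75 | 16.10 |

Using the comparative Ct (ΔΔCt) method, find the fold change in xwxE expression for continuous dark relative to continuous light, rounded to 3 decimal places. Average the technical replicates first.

Mean Ct: xwxE continuous light 24.940; xwxE continuous dark 20.665; rrsA continuous light 15.745; rrsA continuous dark 15.925
ΔCt(continuous light) = 24.940 − 15.745 = 9.195
ΔCt(continuous dark) = 20.665 − 15.925 = 4.740
ΔΔCt = 4.740 − 9.195 = -4.455
Fold change = 2^(−(-4.455)) = 2^4.455 = 21.9325

21.933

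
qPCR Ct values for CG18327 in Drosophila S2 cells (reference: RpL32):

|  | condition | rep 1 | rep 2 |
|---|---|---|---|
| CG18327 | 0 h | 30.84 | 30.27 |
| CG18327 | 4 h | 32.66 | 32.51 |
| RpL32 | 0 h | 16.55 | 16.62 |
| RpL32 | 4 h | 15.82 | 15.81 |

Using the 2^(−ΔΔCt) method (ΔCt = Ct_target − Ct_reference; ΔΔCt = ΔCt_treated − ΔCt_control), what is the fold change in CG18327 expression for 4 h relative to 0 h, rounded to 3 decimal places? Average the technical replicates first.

0.144

Mean Ct: CG18327 0 h 30.555; CG18327 4 h 32.585; RpL32 0 h 16.585; RpL32 4 h 15.815
ΔCt(0 h) = 30.555 − 16.585 = 13.970
ΔCt(4 h) = 32.585 − 15.815 = 16.770
ΔΔCt = 16.770 − 13.970 = 2.800
Fold change = 2^(−2.800) = 0.1436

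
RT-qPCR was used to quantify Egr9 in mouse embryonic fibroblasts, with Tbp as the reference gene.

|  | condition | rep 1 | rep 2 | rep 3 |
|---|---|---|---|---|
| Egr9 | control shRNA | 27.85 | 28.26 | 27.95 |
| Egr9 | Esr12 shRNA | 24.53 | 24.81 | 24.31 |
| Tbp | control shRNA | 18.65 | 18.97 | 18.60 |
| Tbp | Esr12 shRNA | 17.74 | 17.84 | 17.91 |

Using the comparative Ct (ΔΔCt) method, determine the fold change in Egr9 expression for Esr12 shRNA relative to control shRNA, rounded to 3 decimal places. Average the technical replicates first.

Mean Ct: Egr9 control shRNA 28.020; Egr9 Esr12 shRNA 24.550; Tbp control shRNA 18.740; Tbp Esr12 shRNA 17.830
ΔCt(control shRNA) = 28.020 − 18.740 = 9.280
ΔCt(Esr12 shRNA) = 24.550 − 17.830 = 6.720
ΔΔCt = 6.720 − 9.280 = -2.560
Fold change = 2^(−(-2.560)) = 2^2.560 = 5.8971

5.897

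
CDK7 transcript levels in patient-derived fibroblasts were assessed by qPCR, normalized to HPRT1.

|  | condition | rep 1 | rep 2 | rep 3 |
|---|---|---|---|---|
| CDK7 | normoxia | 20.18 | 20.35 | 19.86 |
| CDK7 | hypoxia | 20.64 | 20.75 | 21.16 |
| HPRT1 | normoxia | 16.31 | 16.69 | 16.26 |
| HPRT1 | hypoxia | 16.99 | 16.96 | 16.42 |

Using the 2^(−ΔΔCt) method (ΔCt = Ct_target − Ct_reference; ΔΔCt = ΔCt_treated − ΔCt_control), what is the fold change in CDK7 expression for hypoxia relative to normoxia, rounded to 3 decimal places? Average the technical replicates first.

0.785

Mean Ct: CDK7 normoxia 20.130; CDK7 hypoxia 20.850; HPRT1 normoxia 16.420; HPRT1 hypoxia 16.790
ΔCt(normoxia) = 20.130 − 16.420 = 3.710
ΔCt(hypoxia) = 20.850 − 16.790 = 4.060
ΔΔCt = 4.060 − 3.710 = 0.350
Fold change = 2^(−0.350) = 0.7846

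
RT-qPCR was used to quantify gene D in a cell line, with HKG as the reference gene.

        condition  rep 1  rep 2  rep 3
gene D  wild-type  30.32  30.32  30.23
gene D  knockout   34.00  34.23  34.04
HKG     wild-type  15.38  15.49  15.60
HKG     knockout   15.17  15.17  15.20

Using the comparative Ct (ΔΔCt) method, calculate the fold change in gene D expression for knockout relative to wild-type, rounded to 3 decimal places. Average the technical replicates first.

Mean Ct: gene D wild-type 30.290; gene D knockout 34.090; HKG wild-type 15.490; HKG knockout 15.180
ΔCt(wild-type) = 30.290 − 15.490 = 14.800
ΔCt(knockout) = 34.090 − 15.180 = 18.910
ΔΔCt = 18.910 − 14.800 = 4.110
Fold change = 2^(−4.110) = 0.0579

0.058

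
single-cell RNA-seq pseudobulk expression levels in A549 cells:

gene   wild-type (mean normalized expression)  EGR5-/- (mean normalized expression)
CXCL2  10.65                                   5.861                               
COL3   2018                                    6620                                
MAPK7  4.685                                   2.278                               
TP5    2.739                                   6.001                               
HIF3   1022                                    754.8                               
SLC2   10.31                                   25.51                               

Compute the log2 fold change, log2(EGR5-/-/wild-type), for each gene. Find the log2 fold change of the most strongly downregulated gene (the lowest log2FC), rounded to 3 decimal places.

-1.040

log2(5.861/10.65) = -0.862  (CXCL2)
log2(6620/2018) = 1.714  (COL3)
log2(2.278/4.685) = -1.040  (MAPK7)
log2(6.001/2.739) = 1.132  (TP5)
log2(754.8/1022) = -0.437  (HIF3)
log2(25.51/10.31) = 1.307  (SLC2)
MAPK7 is most strongly downregulated.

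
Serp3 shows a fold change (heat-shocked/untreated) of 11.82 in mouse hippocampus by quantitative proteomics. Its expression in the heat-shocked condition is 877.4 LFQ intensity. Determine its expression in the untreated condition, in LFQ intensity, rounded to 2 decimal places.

untreated expression = 877.4 / 11.82 = 74.23

74.23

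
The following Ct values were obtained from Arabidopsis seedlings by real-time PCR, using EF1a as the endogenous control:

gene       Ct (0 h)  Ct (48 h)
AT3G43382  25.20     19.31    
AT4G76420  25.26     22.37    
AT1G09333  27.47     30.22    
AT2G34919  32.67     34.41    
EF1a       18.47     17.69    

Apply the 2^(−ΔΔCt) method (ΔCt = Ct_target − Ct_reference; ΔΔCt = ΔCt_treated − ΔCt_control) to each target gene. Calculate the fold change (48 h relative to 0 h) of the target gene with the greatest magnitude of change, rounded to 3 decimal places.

AT3G43382: ΔΔCt = (19.31−17.69) − (25.20−18.47) = 1.62 − 6.73 = -5.11; fold change = 2^5.11 = 34.535
AT4G76420: ΔΔCt = (22.37−17.69) − (25.26−18.47) = 4.68 − 6.79 = -2.11; fold change = 2^2.11 = 4.317
AT1G09333: ΔΔCt = (30.22−17.69) − (27.47−18.47) = 12.53 − 9.00 = 3.53; fold change = 2^-3.53 = 0.087
AT2G34919: ΔΔCt = (34.41−17.69) − (32.67−18.47) = 16.72 − 14.20 = 2.52; fold change = 2^-2.52 = 0.174
AT3G43382 has the largest |ΔΔCt| = 5.11.

34.535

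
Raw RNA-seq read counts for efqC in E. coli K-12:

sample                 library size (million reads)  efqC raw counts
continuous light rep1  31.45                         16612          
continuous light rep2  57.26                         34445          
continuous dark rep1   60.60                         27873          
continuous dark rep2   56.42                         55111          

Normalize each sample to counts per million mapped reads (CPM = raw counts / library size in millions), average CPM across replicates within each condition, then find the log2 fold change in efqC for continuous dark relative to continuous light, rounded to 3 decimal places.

CPM(continuous light rep1) = 16612 / 31.45 = 528.2035
CPM(continuous light rep2) = 34445 / 57.26 = 601.5543
CPM(continuous dark rep1) = 27873 / 60.60 = 459.9505
CPM(continuous dark rep2) = 55111 / 56.42 = 976.7990
mean CPM(continuous light) = 564.8789; mean CPM(continuous dark) = 718.3748
Fold change = 718.3748 / 564.8789 = 1.27173
log2(1.27173) = 0.3468

0.347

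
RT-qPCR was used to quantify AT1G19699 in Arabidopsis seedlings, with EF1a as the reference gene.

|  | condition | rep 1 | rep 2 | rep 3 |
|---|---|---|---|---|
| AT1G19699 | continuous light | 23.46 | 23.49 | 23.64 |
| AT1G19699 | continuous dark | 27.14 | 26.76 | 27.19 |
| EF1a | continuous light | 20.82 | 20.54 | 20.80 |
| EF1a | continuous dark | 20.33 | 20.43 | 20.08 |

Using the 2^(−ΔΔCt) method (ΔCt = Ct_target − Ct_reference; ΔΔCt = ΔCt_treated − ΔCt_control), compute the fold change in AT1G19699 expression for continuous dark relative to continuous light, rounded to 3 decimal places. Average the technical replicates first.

Mean Ct: AT1G19699 continuous light 23.530; AT1G19699 continuous dark 27.030; EF1a continuous light 20.720; EF1a continuous dark 20.280
ΔCt(continuous light) = 23.530 − 20.720 = 2.810
ΔCt(continuous dark) = 27.030 − 20.280 = 6.750
ΔΔCt = 6.750 − 2.810 = 3.940
Fold change = 2^(−3.940) = 0.0652

0.065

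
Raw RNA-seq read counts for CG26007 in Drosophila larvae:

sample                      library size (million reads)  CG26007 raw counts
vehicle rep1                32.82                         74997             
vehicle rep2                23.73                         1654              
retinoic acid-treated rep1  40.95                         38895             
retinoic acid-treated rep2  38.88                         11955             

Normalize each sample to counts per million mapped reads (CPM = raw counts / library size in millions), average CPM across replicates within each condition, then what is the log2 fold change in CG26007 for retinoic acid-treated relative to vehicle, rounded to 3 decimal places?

CPM(vehicle rep1) = 74997 / 32.82 = 2285.1005
CPM(vehicle rep2) = 1654 / 23.73 = 69.7008
CPM(retinoic acid-treated rep1) = 38895 / 40.95 = 949.8168
CPM(retinoic acid-treated rep2) = 11955 / 38.88 = 307.4846
mean CPM(vehicle) = 1177.4007; mean CPM(retinoic acid-treated) = 628.6507
Fold change = 628.6507 / 1177.4007 = 0.53393
log2(0.53393) = -0.9053

-0.905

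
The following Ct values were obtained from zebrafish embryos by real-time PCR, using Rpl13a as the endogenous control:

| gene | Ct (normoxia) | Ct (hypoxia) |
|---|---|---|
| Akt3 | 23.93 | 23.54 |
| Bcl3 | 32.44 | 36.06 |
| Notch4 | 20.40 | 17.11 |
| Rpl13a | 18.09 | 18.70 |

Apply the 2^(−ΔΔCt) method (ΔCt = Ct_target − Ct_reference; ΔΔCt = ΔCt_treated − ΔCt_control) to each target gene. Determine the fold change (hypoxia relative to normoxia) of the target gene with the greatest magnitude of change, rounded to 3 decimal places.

Akt3: ΔΔCt = (23.54−18.70) − (23.93−18.09) = 4.84 − 5.84 = -1.00; fold change = 2^1.00 = 2.000
Bcl3: ΔΔCt = (36.06−18.70) − (32.44−18.09) = 17.36 − 14.35 = 3.01; fold change = 2^-3.01 = 0.124
Notch4: ΔΔCt = (17.11−18.70) − (20.40−18.09) = -1.59 − 2.31 = -3.90; fold change = 2^3.90 = 14.929
Notch4 has the largest |ΔΔCt| = 3.90.

14.929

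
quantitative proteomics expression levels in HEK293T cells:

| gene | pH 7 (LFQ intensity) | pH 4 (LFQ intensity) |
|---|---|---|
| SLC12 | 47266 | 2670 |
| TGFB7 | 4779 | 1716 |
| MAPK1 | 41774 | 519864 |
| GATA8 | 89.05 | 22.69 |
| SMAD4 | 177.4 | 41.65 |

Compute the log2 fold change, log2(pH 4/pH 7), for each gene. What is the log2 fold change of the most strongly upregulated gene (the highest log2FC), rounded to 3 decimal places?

log2(2670/47266) = -4.146  (SLC12)
log2(1716/4779) = -1.478  (TGFB7)
log2(519864/41774) = 3.637  (MAPK1)
log2(22.69/89.05) = -1.973  (GATA8)
log2(41.65/177.4) = -2.091  (SMAD4)
MAPK1 is most strongly upregulated.

3.637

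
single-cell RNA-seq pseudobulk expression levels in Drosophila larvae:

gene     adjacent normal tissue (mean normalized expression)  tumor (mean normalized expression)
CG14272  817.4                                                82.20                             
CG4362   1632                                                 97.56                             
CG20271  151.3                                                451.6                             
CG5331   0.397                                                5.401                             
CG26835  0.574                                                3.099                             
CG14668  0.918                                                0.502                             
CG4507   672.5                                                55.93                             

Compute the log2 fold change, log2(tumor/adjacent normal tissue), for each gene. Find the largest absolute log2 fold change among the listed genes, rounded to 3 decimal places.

log2(82.20/817.4) = -3.314  (CG14272)
log2(97.56/1632) = -4.064  (CG4362)
log2(451.6/151.3) = 1.578  (CG20271)
log2(5.401/0.397) = 3.766  (CG5331)
log2(3.099/0.574) = 2.433  (CG26835)
log2(0.502/0.918) = -0.871  (CG14668)
log2(55.93/672.5) = -3.588  (CG4507)
The largest magnitude belongs to CG4362.

4.064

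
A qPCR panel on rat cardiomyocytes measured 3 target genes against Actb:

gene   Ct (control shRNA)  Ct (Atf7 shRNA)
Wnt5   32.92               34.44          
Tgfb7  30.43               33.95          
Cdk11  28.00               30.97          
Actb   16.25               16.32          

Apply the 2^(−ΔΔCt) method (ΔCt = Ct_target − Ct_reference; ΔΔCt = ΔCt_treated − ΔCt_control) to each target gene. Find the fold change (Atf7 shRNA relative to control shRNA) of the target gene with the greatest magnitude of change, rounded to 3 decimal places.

0.092

Wnt5: ΔΔCt = (34.44−16.32) − (32.92−16.25) = 18.12 − 16.67 = 1.45; fold change = 2^-1.45 = 0.366
Tgfb7: ΔΔCt = (33.95−16.32) − (30.43−16.25) = 17.63 − 14.18 = 3.45; fold change = 2^-3.45 = 0.092
Cdk11: ΔΔCt = (30.97−16.32) − (28.00−16.25) = 14.65 − 11.75 = 2.90; fold change = 2^-2.90 = 0.134
Tgfb7 has the largest |ΔΔCt| = 3.45.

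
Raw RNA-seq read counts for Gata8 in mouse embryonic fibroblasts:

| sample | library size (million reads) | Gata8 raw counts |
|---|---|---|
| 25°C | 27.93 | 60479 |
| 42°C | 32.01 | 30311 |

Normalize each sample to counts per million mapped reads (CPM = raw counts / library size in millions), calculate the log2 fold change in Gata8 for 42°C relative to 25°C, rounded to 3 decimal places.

-1.193

CPM(25°C) = 60479 / 27.93 = 2165.3777
CPM(42°C) = 30311 / 32.01 = 946.9228
Fold change = 946.9228 / 2165.3777 = 0.43730
log2(0.43730) = -1.1933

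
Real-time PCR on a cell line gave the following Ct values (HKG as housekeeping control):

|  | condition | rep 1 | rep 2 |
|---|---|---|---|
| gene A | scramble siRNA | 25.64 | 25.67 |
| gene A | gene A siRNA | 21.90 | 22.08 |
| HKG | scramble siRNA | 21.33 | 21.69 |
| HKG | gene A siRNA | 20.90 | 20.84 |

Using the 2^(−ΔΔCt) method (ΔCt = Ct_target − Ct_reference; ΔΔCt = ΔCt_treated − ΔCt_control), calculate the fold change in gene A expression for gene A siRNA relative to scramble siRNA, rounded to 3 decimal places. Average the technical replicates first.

8.140

Mean Ct: gene A scramble siRNA 25.655; gene A gene A siRNA 21.990; HKG scramble siRNA 21.510; HKG gene A siRNA 20.870
ΔCt(scramble siRNA) = 25.655 − 21.510 = 4.145
ΔCt(gene A siRNA) = 21.990 − 20.870 = 1.120
ΔΔCt = 1.120 − 4.145 = -3.025
Fold change = 2^(−(-3.025)) = 2^3.025 = 8.1398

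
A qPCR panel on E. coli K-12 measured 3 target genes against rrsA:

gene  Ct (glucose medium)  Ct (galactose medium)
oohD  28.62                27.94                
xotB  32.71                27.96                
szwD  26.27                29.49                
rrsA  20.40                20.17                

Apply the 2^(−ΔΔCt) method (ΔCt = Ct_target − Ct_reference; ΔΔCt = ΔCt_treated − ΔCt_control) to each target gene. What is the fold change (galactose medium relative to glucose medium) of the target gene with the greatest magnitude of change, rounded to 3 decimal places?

oohD: ΔΔCt = (27.94−20.17) − (28.62−20.40) = 7.77 − 8.22 = -0.45; fold change = 2^0.45 = 1.366
xotB: ΔΔCt = (27.96−20.17) − (32.71−20.40) = 7.79 − 12.31 = -4.52; fold change = 2^4.52 = 22.943
szwD: ΔΔCt = (29.49−20.17) − (26.27−20.40) = 9.32 − 5.87 = 3.45; fold change = 2^-3.45 = 0.092
xotB has the largest |ΔΔCt| = 4.52.

22.943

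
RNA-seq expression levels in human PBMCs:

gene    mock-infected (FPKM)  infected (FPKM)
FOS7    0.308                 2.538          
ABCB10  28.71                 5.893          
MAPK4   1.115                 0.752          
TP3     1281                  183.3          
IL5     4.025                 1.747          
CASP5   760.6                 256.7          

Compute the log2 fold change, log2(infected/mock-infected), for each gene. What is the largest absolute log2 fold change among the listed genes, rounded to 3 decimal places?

3.043

log2(2.538/0.308) = 3.043  (FOS7)
log2(5.893/28.71) = -2.284  (ABCB10)
log2(0.752/1.115) = -0.568  (MAPK4)
log2(183.3/1281) = -2.805  (TP3)
log2(1.747/4.025) = -1.204  (IL5)
log2(256.7/760.6) = -1.567  (CASP5)
The largest magnitude belongs to FOS7.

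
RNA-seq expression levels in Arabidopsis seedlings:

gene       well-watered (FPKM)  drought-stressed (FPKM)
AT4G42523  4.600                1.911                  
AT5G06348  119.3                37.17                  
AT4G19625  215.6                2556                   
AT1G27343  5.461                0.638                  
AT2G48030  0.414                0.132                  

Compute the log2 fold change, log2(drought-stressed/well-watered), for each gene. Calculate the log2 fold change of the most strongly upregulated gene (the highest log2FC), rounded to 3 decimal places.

3.567

log2(1.911/4.600) = -1.267  (AT4G42523)
log2(37.17/119.3) = -1.682  (AT5G06348)
log2(2556/215.6) = 3.567  (AT4G19625)
log2(0.638/5.461) = -3.098  (AT1G27343)
log2(0.132/0.414) = -1.649  (AT2G48030)
AT4G19625 is most strongly upregulated.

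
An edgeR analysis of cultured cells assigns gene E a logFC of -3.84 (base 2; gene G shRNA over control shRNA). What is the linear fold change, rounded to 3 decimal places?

Fold change = 2^(-3.84) = 0.0698
That is, gene E drops to 7.0% of the control shRNA level.

0.070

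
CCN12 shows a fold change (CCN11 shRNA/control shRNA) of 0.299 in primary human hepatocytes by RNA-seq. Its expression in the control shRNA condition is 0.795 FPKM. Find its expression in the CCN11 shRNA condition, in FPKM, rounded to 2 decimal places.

0.24

CCN11 shRNA expression = 0.795 × 0.299 = 0.24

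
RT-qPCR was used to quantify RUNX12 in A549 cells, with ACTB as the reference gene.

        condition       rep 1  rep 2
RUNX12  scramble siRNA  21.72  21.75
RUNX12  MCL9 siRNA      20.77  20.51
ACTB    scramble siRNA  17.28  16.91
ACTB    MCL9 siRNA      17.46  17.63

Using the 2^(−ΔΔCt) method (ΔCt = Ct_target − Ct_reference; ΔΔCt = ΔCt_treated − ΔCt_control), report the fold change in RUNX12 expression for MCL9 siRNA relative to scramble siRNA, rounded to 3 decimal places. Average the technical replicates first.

2.918

Mean Ct: RUNX12 scramble siRNA 21.735; RUNX12 MCL9 siRNA 20.640; ACTB scramble siRNA 17.095; ACTB MCL9 siRNA 17.545
ΔCt(scramble siRNA) = 21.735 − 17.095 = 4.640
ΔCt(MCL9 siRNA) = 20.640 − 17.545 = 3.095
ΔΔCt = 3.095 − 4.640 = -1.545
Fold change = 2^(−(-1.545)) = 2^1.545 = 2.9180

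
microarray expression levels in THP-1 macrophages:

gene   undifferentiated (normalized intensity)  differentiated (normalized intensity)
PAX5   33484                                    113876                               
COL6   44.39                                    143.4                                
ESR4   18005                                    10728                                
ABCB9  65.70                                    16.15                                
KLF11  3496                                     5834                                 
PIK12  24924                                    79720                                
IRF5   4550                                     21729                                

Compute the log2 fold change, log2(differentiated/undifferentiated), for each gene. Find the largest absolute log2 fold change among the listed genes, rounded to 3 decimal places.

2.256

log2(113876/33484) = 1.766  (PAX5)
log2(143.4/44.39) = 1.692  (COL6)
log2(10728/18005) = -0.747  (ESR4)
log2(16.15/65.70) = -2.024  (ABCB9)
log2(5834/3496) = 0.739  (KLF11)
log2(79720/24924) = 1.677  (PIK12)
log2(21729/4550) = 2.256  (IRF5)
The largest magnitude belongs to IRF5.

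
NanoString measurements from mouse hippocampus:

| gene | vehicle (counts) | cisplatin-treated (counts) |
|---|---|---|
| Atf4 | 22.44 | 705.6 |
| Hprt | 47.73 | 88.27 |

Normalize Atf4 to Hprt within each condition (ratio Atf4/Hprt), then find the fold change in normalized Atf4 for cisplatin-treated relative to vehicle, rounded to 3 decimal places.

Atf4/Hprt (vehicle) = 22.44 / 47.73 = 0.47014
Atf4/Hprt (cisplatin-treated) = 705.6 / 88.27 = 7.9937
Fold change = 7.9937 / 0.47014 = 17.0025

17.003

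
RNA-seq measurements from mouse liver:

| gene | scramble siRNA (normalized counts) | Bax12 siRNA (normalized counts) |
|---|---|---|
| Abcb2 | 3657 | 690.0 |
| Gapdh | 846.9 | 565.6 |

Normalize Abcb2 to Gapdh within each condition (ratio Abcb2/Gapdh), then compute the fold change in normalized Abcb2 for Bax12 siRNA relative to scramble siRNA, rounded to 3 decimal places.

0.283

Abcb2/Gapdh (scramble siRNA) = 3657 / 846.9 = 4.3181
Abcb2/Gapdh (Bax12 siRNA) = 690.0 / 565.6 = 1.2199
Fold change = 1.2199 / 4.3181 = 0.2825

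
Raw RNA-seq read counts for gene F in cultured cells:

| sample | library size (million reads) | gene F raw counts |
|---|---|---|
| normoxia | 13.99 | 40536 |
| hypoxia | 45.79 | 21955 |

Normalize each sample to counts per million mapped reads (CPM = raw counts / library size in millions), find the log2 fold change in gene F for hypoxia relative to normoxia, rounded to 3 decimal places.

-2.595

CPM(normoxia) = 40536 / 13.99 = 2897.4982
CPM(hypoxia) = 21955 / 45.79 = 479.4715
Fold change = 479.4715 / 2897.4982 = 0.16548
log2(0.16548) = -2.5953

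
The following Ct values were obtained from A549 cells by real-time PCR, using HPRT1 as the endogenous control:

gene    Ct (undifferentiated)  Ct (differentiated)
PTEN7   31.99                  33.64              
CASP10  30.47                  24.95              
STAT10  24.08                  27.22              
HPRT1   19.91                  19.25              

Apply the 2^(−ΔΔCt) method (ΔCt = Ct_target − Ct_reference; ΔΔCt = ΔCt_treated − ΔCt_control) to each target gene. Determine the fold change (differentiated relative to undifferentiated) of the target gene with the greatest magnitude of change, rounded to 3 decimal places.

PTEN7: ΔΔCt = (33.64−19.25) − (31.99−19.91) = 14.39 − 12.08 = 2.31; fold change = 2^-2.31 = 0.202
CASP10: ΔΔCt = (24.95−19.25) − (30.47−19.91) = 5.70 − 10.56 = -4.86; fold change = 2^4.86 = 29.041
STAT10: ΔΔCt = (27.22−19.25) − (24.08−19.91) = 7.97 − 4.17 = 3.80; fold change = 2^-3.80 = 0.072
CASP10 has the largest |ΔΔCt| = 4.86.

29.041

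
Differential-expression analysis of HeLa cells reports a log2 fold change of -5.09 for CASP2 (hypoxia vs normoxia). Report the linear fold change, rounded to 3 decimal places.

Fold change = 2^(-5.09) = 0.0294
That is, CASP2 drops to 2.9% of the normoxia level.

0.029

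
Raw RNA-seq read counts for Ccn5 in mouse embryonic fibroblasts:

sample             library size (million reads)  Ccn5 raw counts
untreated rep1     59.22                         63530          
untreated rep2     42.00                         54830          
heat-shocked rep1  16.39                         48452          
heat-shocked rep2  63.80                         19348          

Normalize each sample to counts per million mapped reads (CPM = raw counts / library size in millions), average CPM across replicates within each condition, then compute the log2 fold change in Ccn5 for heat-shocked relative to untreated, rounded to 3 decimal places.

0.455

CPM(untreated rep1) = 63530 / 59.22 = 1072.7795
CPM(untreated rep2) = 54830 / 42.00 = 1305.4762
CPM(heat-shocked rep1) = 48452 / 16.39 = 2956.1928
CPM(heat-shocked rep2) = 19348 / 63.80 = 303.2602
mean CPM(untreated) = 1189.1278; mean CPM(heat-shocked) = 1629.7265
Fold change = 1629.7265 / 1189.1278 = 1.37052
log2(1.37052) = 0.4547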